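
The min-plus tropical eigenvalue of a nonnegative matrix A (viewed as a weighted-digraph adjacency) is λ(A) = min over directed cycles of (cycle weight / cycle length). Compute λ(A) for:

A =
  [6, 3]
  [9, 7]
λ(A) = 6

Enumerate directed cycles and compute their means (weight / length). Sample:
  cycle 0 → 0: weight = 6, length = 1, mean = 6/1 ≈ 6.000
  cycle 1 → 1: weight = 7, length = 1, mean = 7/1 ≈ 7.000
  cycle 0 → 1 → 0: weight = 12, length = 2, mean = 12/2 ≈ 6.000
  cycle 1 → 0 → 1: weight = 12, length = 2, mean = 12/2 ≈ 6.000
Minimum mean = 6.000, attained e.g. along the cycle 0 → 0 with weight 6 and length 1. So λ(A) = 6/1 = 6.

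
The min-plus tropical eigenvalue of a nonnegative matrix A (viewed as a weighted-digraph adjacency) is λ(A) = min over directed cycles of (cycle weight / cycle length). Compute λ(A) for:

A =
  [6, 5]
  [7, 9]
λ(A) = 6

Enumerate directed cycles and compute their means (weight / length). Sample:
  cycle 0 → 0: weight = 6, length = 1, mean = 6/1 ≈ 6.000
  cycle 1 → 1: weight = 9, length = 1, mean = 9/1 ≈ 9.000
  cycle 0 → 1 → 0: weight = 12, length = 2, mean = 12/2 ≈ 6.000
  cycle 1 → 0 → 1: weight = 12, length = 2, mean = 12/2 ≈ 6.000
Minimum mean = 6.000, attained e.g. along the cycle 0 → 0 with weight 6 and length 1. So λ(A) = 6/1 = 6.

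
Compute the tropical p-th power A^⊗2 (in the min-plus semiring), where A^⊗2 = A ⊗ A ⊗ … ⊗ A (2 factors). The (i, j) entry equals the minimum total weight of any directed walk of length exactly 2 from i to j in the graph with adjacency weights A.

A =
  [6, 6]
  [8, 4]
A^⊗2 =
  [12, 10]
  [12, 8]

Each entry (A^⊗2)_ij equals the minimum over all length-2 walks i = v_0 → v_1 → … → v_2 = j of Σ_t A[v_t][v_{t+1}]. For example, for (i, j) = (0, 1) we minimise over 2 possible intermediate vertex sequences; the minimum is 10, attained along the walk 0 → 1 → 1.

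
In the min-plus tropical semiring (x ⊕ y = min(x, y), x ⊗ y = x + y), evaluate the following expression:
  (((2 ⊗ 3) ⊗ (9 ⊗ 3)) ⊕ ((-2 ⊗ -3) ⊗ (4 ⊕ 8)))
(((2 ⊗ 3) ⊗ (9 ⊗ 3)) ⊕ ((-2 ⊗ -3) ⊗ (4 ⊕ 8))) = -1

Expand innermost to outermost. Recall ⊕ takes the minimum of its arguments and ⊗ takes their sum. Working out the expression (((2 ⊗ 3) ⊗ (9 ⊗ 3)) ⊕ ((-2 ⊗ -3) ⊗ (4 ⊕ 8))) gives -1.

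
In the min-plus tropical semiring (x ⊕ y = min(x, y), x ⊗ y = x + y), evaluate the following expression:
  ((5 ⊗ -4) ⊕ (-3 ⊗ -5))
((5 ⊗ -4) ⊕ (-3 ⊗ -5)) = -8

Expand innermost to outermost. Recall ⊕ takes the minimum of its arguments and ⊗ takes their sum. Working out the expression ((5 ⊗ -4) ⊕ (-3 ⊗ -5)) gives -8.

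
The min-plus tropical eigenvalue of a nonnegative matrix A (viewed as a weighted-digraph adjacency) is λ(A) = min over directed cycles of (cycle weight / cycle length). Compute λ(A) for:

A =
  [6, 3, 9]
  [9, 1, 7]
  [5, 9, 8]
λ(A) = 1

Enumerate directed cycles and compute their means (weight / length). Sample:
  cycle 0 → 0: weight = 6, length = 1, mean = 6/1 ≈ 6.000
  cycle 1 → 1: weight = 1, length = 1, mean = 1/1 ≈ 1.000
  cycle 2 → 2: weight = 8, length = 1, mean = 8/1 ≈ 8.000
  cycle 0 → 1 → 0: weight = 12, length = 2, mean = 12/2 ≈ 6.000
  cycle 0 → 2 → 0: weight = 14, length = 2, mean = 14/2 ≈ 7.000
  cycle 1 → 0 → 1: weight = 12, length = 2, mean = 12/2 ≈ 6.000
Minimum mean = 1.000, attained e.g. along the cycle 1 → 1 with weight 1 and length 1. So λ(A) = 1/1 = 1.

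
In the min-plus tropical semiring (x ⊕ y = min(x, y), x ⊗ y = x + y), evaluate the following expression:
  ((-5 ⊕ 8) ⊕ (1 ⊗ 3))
((-5 ⊕ 8) ⊕ (1 ⊗ 3)) = -5

Expand innermost to outermost. Recall ⊕ takes the minimum of its arguments and ⊗ takes their sum. Working out the expression ((-5 ⊕ 8) ⊕ (1 ⊗ 3)) gives -5.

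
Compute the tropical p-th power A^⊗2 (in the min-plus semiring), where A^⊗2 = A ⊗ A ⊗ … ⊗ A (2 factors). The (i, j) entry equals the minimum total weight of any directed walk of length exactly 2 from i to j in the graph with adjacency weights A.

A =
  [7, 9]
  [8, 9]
A^⊗2 =
  [14, 16]
  [15, 17]

Each entry (A^⊗2)_ij equals the minimum over all length-2 walks i = v_0 → v_1 → … → v_2 = j of Σ_t A[v_t][v_{t+1}]. For example, for (i, j) = (0, 1) we minimise over 2 possible intermediate vertex sequences; the minimum is 16, attained along the walk 0 → 0 → 1.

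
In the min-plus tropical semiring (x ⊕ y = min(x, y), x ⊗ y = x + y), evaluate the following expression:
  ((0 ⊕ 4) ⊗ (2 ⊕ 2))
((0 ⊕ 4) ⊗ (2 ⊕ 2)) = 2

Expand innermost to outermost. Recall ⊕ takes the minimum of its arguments and ⊗ takes their sum. Working out the expression ((0 ⊕ 4) ⊗ (2 ⊕ 2)) gives 2.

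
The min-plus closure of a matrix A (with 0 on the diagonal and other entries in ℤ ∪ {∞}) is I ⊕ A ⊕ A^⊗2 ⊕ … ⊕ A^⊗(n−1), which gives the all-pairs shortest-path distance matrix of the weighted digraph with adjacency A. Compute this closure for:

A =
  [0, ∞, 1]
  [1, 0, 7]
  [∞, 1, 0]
Closure =
  [0, 2, 1]
  [1, 0, 2]
  [2, 1, 0]

This is the Floyd-Warshall all-pairs shortest-path computation. For each intermediate vertex k = 0, 1, …, 2, update dist[i][j] ← min(dist[i][j], dist[i][k] + dist[k][j]). The final matrix gives, for each (i, j), the minimum total weight of any directed path from i to j (possibly empty when i = j).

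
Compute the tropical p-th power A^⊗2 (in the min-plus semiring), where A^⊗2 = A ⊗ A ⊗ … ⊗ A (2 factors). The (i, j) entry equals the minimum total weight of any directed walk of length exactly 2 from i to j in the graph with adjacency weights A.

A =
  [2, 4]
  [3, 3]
A^⊗2 =
  [4, 6]
  [5, 6]

Each entry (A^⊗2)_ij equals the minimum over all length-2 walks i = v_0 → v_1 → … → v_2 = j of Σ_t A[v_t][v_{t+1}]. For example, for (i, j) = (0, 1) we minimise over 2 possible intermediate vertex sequences; the minimum is 6, attained along the walk 0 → 0 → 1.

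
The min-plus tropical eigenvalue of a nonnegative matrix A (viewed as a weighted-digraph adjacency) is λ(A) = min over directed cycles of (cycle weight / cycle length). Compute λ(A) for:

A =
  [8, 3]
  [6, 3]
λ(A) = 3

Enumerate directed cycles and compute their means (weight / length). Sample:
  cycle 0 → 0: weight = 8, length = 1, mean = 8/1 ≈ 8.000
  cycle 1 → 1: weight = 3, length = 1, mean = 3/1 ≈ 3.000
  cycle 0 → 1 → 0: weight = 9, length = 2, mean = 9/2 ≈ 4.500
  cycle 1 → 0 → 1: weight = 9, length = 2, mean = 9/2 ≈ 4.500
Minimum mean = 3.000, attained e.g. along the cycle 1 → 1 with weight 3 and length 1. So λ(A) = 3/1 = 3.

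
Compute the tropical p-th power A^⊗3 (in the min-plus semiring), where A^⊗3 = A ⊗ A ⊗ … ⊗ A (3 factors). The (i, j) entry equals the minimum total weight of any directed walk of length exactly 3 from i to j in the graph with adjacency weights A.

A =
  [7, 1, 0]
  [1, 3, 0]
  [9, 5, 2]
A^⊗3 =
  [5, 3, 2]
  [3, 5, 2]
  [8, 7, 6]

Each entry (A^⊗3)_ij equals the minimum over all length-3 walks i = v_0 → v_1 → … → v_3 = j of Σ_t A[v_t][v_{t+1}]. For example, for (i, j) = (0, 2) we minimise over 9 possible intermediate vertex sequences; the minimum is 2, attained along the walk 0 → 1 → 0 → 2.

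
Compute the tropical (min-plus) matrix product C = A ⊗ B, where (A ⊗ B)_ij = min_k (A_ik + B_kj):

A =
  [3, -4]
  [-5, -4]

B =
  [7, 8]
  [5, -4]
A ⊗ B =
  [1, -8]
  [1, -8]

Apply the min-plus product entry-by-entry:
  C[0][0] = min over k of (A[0][0] + B[0][0] = 3 + 7 = 10, A[0][1] + B[1][0] = -4 + 5 = 1) = 1 (attained at k = 1)
  C[0][1] = min over k of (A[0][0] + B[0][1] = 3 + 8 = 11, A[0][1] + B[1][1] = -4 + -4 = -8) = -8 (attained at k = 1)
  C[1][0] = min over k of (A[1][0] + B[0][0] = -5 + 7 = 2, A[1][1] + B[1][0] = -4 + 5 = 1) = 1 (attained at k = 1)
  C[1][1] = min over k of (A[1][0] + B[0][1] = -5 + 8 = 3, A[1][1] + B[1][1] = -4 + -4 = -8) = -8 (attained at k = 1)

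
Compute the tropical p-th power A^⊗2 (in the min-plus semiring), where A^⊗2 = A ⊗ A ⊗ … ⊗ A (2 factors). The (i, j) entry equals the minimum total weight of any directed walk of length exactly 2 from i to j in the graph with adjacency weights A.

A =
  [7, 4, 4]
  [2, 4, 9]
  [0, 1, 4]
A^⊗2 =
  [4, 5, 8]
  [6, 6, 6]
  [3, 4, 4]

Each entry (A^⊗2)_ij equals the minimum over all length-2 walks i = v_0 → v_1 → … → v_2 = j of Σ_t A[v_t][v_{t+1}]. For example, for (i, j) = (0, 2) we minimise over 3 possible intermediate vertex sequences; the minimum is 8, attained along the walk 0 → 2 → 2.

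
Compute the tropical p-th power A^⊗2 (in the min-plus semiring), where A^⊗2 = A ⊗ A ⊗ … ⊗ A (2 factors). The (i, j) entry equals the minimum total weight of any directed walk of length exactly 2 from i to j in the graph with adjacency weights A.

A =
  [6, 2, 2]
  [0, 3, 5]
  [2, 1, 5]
A^⊗2 =
  [2, 3, 7]
  [3, 2, 2]
  [1, 4, 4]

Each entry (A^⊗2)_ij equals the minimum over all length-2 walks i = v_0 → v_1 → … → v_2 = j of Σ_t A[v_t][v_{t+1}]. For example, for (i, j) = (0, 2) we minimise over 3 possible intermediate vertex sequences; the minimum is 7, attained along the walk 0 → 1 → 2.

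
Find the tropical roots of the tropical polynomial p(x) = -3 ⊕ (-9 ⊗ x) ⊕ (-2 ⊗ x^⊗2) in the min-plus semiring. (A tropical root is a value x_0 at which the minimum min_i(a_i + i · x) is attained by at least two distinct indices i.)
Roots: {-7, 6}

Each tropical root is a break point of the lower envelope of the lines y = a_i + i · x (there are 3 lines, with slopes 0, 1, ..., 2). Only the lines that attain the minimum somewhere contribute to roots; other lines are dominated. Here the surviving (envelope) indices are i = 2, i = 1, i = 0.
Intersections between consecutive envelope lines give the roots: for adjacent envelope indices i < j the intersection is x = (a_i − a_j) / (j − i). Reading off the sorted break points: {-7, 6}.
Verification: at each break x_0, at least two indices attain the minimum of min_i(a_i + i · x_0).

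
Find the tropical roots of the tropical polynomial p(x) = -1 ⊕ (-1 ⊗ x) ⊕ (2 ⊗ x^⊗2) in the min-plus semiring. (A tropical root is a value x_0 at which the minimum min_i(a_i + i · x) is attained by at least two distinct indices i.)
Roots: {-3, 0}

Each tropical root is a break point of the lower envelope of the lines y = a_i + i · x (there are 3 lines, with slopes 0, 1, ..., 2). Only the lines that attain the minimum somewhere contribute to roots; other lines are dominated. Here the surviving (envelope) indices are i = 2, i = 1, i = 0.
Intersections between consecutive envelope lines give the roots: for adjacent envelope indices i < j the intersection is x = (a_i − a_j) / (j − i). Reading off the sorted break points: {-3, 0}.
Verification: at each break x_0, at least two indices attain the minimum of min_i(a_i + i · x_0).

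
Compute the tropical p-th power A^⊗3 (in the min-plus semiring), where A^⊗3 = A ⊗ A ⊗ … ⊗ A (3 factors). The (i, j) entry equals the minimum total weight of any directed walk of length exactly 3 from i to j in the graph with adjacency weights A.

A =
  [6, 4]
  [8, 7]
A^⊗3 =
  [18, 16]
  [20, 18]

Each entry (A^⊗3)_ij equals the minimum over all length-3 walks i = v_0 → v_1 → … → v_3 = j of Σ_t A[v_t][v_{t+1}]. For example, for (i, j) = (0, 1) we minimise over 4 possible intermediate vertex sequences; the minimum is 16, attained along the walk 0 → 0 → 0 → 1.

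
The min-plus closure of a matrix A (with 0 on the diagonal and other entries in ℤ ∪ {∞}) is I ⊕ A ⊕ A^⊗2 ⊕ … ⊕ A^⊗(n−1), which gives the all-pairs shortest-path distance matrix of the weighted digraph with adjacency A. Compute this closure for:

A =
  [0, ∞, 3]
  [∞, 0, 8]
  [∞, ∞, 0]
Closure =
  [0, ∞, 3]
  [∞, 0, 8]
  [∞, ∞, 0]

This is the Floyd-Warshall all-pairs shortest-path computation. For each intermediate vertex k = 0, 1, …, 2, update dist[i][j] ← min(dist[i][j], dist[i][k] + dist[k][j]). The final matrix gives, for each (i, j), the minimum total weight of any directed path from i to j (possibly empty when i = j).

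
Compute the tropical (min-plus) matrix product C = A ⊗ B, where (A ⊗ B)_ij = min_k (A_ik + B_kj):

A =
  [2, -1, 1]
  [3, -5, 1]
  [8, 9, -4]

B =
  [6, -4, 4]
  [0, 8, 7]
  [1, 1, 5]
A ⊗ B =
  [-1, -2, 6]
  [-5, -1, 2]
  [-3, -3, 1]

Apply the min-plus product entry-by-entry:
  C[0][0] = min over k of (A[0][0] + B[0][0] = 2 + 6 = 8, A[0][1] + B[1][0] = -1 + 0 = -1, A[0][2] + B[2][0] = 1 + 1 = 2) = -1 (attained at k = 1)
  C[0][1] = min over k of (A[0][0] + B[0][1] = 2 + -4 = -2, A[0][1] + B[1][1] = -1 + 8 = 7, A[0][2] + B[2][1] = 1 + 1 = 2) = -2 (attained at k = 0)
  C[0][2] = min over k of (A[0][0] + B[0][2] = 2 + 4 = 6, A[0][1] + B[1][2] = -1 + 7 = 6, A[0][2] + B[2][2] = 1 + 5 = 6) = 6 (attained at k = 0)
  C[1][0] = min over k of (A[1][0] + B[0][0] = 3 + 6 = 9, A[1][1] + B[1][0] = -5 + 0 = -5, A[1][2] + B[2][0] = 1 + 1 = 2) = -5 (attained at k = 1)
  C[1][1] = min over k of (A[1][0] + B[0][1] = 3 + -4 = -1, A[1][1] + B[1][1] = -5 + 8 = 3, A[1][2] + B[2][1] = 1 + 1 = 2) = -1 (attained at k = 0)
  C[1][2] = min over k of (A[1][0] + B[0][2] = 3 + 4 = 7, A[1][1] + B[1][2] = -5 + 7 = 2, A[1][2] + B[2][2] = 1 + 5 = 6) = 2 (attained at k = 1)
  C[2][0] = min over k of (A[2][0] + B[0][0] = 8 + 6 = 14, A[2][1] + B[1][0] = 9 + 0 = 9, A[2][2] + B[2][0] = -4 + 1 = -3) = -3 (attained at k = 2)
  C[2][1] = min over k of (A[2][0] + B[0][1] = 8 + -4 = 4, A[2][1] + B[1][1] = 9 + 8 = 17, A[2][2] + B[2][1] = -4 + 1 = -3) = -3 (attained at k = 2)
  C[2][2] = min over k of (A[2][0] + B[0][2] = 8 + 4 = 12, A[2][1] + B[1][2] = 9 + 7 = 16, A[2][2] + B[2][2] = -4 + 5 = 1) = 1 (attained at k = 2)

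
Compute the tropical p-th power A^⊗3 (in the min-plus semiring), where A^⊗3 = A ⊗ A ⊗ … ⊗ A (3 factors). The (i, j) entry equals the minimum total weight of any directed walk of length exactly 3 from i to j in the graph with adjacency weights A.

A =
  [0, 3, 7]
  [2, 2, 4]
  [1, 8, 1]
A^⊗3 =
  [0, 3, 7]
  [2, 5, 6]
  [1, 4, 3]

Each entry (A^⊗3)_ij equals the minimum over all length-3 walks i = v_0 → v_1 → … → v_3 = j of Σ_t A[v_t][v_{t+1}]. For example, for (i, j) = (0, 2) we minimise over 9 possible intermediate vertex sequences; the minimum is 7, attained along the walk 0 → 0 → 0 → 2.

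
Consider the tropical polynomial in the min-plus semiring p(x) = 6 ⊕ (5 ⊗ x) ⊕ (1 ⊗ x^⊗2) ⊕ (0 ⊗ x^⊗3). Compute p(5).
p(5) = 6

A tropical monomial a ⊗ x^⊗i evaluates to a + i · x. Evaluating each term at x = 5:
  Term 0 contributes 6 + 0 · 5 = 6
  Term 1 contributes 5 + 1 · 5 = 10
  Term 2 contributes 1 + 2 · 5 = 11
  Term 3 contributes 0 + 3 · 5 = 15
p(5) = ⊕ of these = min[6, 10, 11, 15] = 6.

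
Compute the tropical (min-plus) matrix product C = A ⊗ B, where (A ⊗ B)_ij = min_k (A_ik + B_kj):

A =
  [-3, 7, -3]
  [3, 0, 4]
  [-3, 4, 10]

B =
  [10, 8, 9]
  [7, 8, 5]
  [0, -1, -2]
A ⊗ B =
  [-3, -4, -5]
  [4, 3, 2]
  [7, 5, 6]

Apply the min-plus product entry-by-entry:
  C[0][0] = min over k of (A[0][0] + B[0][0] = -3 + 10 = 7, A[0][1] + B[1][0] = 7 + 7 = 14, A[0][2] + B[2][0] = -3 + 0 = -3) = -3 (attained at k = 2)
  C[0][1] = min over k of (A[0][0] + B[0][1] = -3 + 8 = 5, A[0][1] + B[1][1] = 7 + 8 = 15, A[0][2] + B[2][1] = -3 + -1 = -4) = -4 (attained at k = 2)
  C[0][2] = min over k of (A[0][0] + B[0][2] = -3 + 9 = 6, A[0][1] + B[1][2] = 7 + 5 = 12, A[0][2] + B[2][2] = -3 + -2 = -5) = -5 (attained at k = 2)
  C[1][0] = min over k of (A[1][0] + B[0][0] = 3 + 10 = 13, A[1][1] + B[1][0] = 0 + 7 = 7, A[1][2] + B[2][0] = 4 + 0 = 4) = 4 (attained at k = 2)
  C[1][1] = min over k of (A[1][0] + B[0][1] = 3 + 8 = 11, A[1][1] + B[1][1] = 0 + 8 = 8, A[1][2] + B[2][1] = 4 + -1 = 3) = 3 (attained at k = 2)
  C[1][2] = min over k of (A[1][0] + B[0][2] = 3 + 9 = 12, A[1][1] + B[1][2] = 0 + 5 = 5, A[1][2] + B[2][2] = 4 + -2 = 2) = 2 (attained at k = 2)
  C[2][0] = min over k of (A[2][0] + B[0][0] = -3 + 10 = 7, A[2][1] + B[1][0] = 4 + 7 = 11, A[2][2] + B[2][0] = 10 + 0 = 10) = 7 (attained at k = 0)
  C[2][1] = min over k of (A[2][0] + B[0][1] = -3 + 8 = 5, A[2][1] + B[1][1] = 4 + 8 = 12, A[2][2] + B[2][1] = 10 + -1 = 9) = 5 (attained at k = 0)
  C[2][2] = min over k of (A[2][0] + B[0][2] = -3 + 9 = 6, A[2][1] + B[1][2] = 4 + 5 = 9, A[2][2] + B[2][2] = 10 + -2 = 8) = 6 (attained at k = 0)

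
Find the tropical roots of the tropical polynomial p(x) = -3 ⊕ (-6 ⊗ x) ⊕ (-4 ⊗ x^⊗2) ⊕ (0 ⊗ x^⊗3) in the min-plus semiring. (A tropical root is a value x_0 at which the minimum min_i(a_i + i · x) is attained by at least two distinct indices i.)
Roots: {-4, -2, 3}

Each tropical root is a break point of the lower envelope of the lines y = a_i + i · x (there are 4 lines, with slopes 0, 1, ..., 3). Only the lines that attain the minimum somewhere contribute to roots; other lines are dominated. Here the surviving (envelope) indices are i = 3, i = 2, i = 1, i = 0.
Intersections between consecutive envelope lines give the roots: for adjacent envelope indices i < j the intersection is x = (a_i − a_j) / (j − i). Reading off the sorted break points: {-4, -2, 3}.
Verification: at each break x_0, at least two indices attain the minimum of min_i(a_i + i · x_0).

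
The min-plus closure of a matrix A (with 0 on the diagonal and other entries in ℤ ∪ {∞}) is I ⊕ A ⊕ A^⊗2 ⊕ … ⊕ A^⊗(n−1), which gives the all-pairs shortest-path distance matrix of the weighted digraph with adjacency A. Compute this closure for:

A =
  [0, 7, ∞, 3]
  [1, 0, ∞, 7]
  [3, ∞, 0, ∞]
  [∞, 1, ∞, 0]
Closure =
  [0, 4, ∞, 3]
  [1, 0, ∞, 4]
  [3, 7, 0, 6]
  [2, 1, ∞, 0]

This is the Floyd-Warshall all-pairs shortest-path computation. For each intermediate vertex k = 0, 1, …, 3, update dist[i][j] ← min(dist[i][j], dist[i][k] + dist[k][j]). The final matrix gives, for each (i, j), the minimum total weight of any directed path from i to j (possibly empty when i = j).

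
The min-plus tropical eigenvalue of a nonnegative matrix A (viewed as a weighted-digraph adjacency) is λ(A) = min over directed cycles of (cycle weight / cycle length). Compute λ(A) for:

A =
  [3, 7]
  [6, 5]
λ(A) = 3

Enumerate directed cycles and compute their means (weight / length). Sample:
  cycle 0 → 0: weight = 3, length = 1, mean = 3/1 ≈ 3.000
  cycle 1 → 1: weight = 5, length = 1, mean = 5/1 ≈ 5.000
  cycle 0 → 1 → 0: weight = 13, length = 2, mean = 13/2 ≈ 6.500
  cycle 1 → 0 → 1: weight = 13, length = 2, mean = 13/2 ≈ 6.500
Minimum mean = 3.000, attained e.g. along the cycle 0 → 0 with weight 3 and length 1. So λ(A) = 3/1 = 3.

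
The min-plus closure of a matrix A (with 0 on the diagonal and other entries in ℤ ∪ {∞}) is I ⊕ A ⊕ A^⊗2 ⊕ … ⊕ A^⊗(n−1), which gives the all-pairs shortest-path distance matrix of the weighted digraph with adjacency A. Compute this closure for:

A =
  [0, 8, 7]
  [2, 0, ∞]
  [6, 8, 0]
Closure =
  [0, 8, 7]
  [2, 0, 9]
  [6, 8, 0]

This is the Floyd-Warshall all-pairs shortest-path computation. For each intermediate vertex k = 0, 1, …, 2, update dist[i][j] ← min(dist[i][j], dist[i][k] + dist[k][j]). The final matrix gives, for each (i, j), the minimum total weight of any directed path from i to j (possibly empty when i = j).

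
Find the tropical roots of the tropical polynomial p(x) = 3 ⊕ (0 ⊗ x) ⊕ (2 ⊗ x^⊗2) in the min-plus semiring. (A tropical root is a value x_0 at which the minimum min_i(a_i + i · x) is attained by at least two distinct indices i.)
Roots: {-2, 3}

Each tropical root is a break point of the lower envelope of the lines y = a_i + i · x (there are 3 lines, with slopes 0, 1, ..., 2). Only the lines that attain the minimum somewhere contribute to roots; other lines are dominated. Here the surviving (envelope) indices are i = 2, i = 1, i = 0.
Intersections between consecutive envelope lines give the roots: for adjacent envelope indices i < j the intersection is x = (a_i − a_j) / (j − i). Reading off the sorted break points: {-2, 3}.
Verification: at each break x_0, at least two indices attain the minimum of min_i(a_i + i · x_0).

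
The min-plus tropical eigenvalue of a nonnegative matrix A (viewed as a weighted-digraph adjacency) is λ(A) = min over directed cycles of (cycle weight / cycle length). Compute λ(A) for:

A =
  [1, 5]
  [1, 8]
λ(A) = 1

Enumerate directed cycles and compute their means (weight / length). Sample:
  cycle 0 → 0: weight = 1, length = 1, mean = 1/1 ≈ 1.000
  cycle 1 → 1: weight = 8, length = 1, mean = 8/1 ≈ 8.000
  cycle 0 → 1 → 0: weight = 6, length = 2, mean = 6/2 ≈ 3.000
  cycle 1 → 0 → 1: weight = 6, length = 2, mean = 6/2 ≈ 3.000
Minimum mean = 1.000, attained e.g. along the cycle 0 → 0 with weight 1 and length 1. So λ(A) = 1/1 = 1.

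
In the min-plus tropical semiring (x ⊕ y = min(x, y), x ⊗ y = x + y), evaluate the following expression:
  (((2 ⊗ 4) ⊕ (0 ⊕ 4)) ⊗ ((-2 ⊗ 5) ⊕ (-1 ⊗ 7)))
(((2 ⊗ 4) ⊕ (0 ⊕ 4)) ⊗ ((-2 ⊗ 5) ⊕ (-1 ⊗ 7))) = 3

Expand innermost to outermost. Recall ⊕ takes the minimum of its arguments and ⊗ takes their sum. Working out the expression (((2 ⊗ 4) ⊕ (0 ⊕ 4)) ⊗ ((-2 ⊗ 5) ⊕ (-1 ⊗ 7))) gives 3.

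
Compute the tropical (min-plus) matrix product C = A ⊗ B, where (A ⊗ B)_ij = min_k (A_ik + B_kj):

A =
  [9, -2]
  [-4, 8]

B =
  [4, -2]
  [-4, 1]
A ⊗ B =
  [-6, -1]
  [0, -6]

Apply the min-plus product entry-by-entry:
  C[0][0] = min over k of (A[0][0] + B[0][0] = 9 + 4 = 13, A[0][1] + B[1][0] = -2 + -4 = -6) = -6 (attained at k = 1)
  C[0][1] = min over k of (A[0][0] + B[0][1] = 9 + -2 = 7, A[0][1] + B[1][1] = -2 + 1 = -1) = -1 (attained at k = 1)
  C[1][0] = min over k of (A[1][0] + B[0][0] = -4 + 4 = 0, A[1][1] + B[1][0] = 8 + -4 = 4) = 0 (attained at k = 0)
  C[1][1] = min over k of (A[1][0] + B[0][1] = -4 + -2 = -6, A[1][1] + B[1][1] = 8 + 1 = 9) = -6 (attained at k = 0)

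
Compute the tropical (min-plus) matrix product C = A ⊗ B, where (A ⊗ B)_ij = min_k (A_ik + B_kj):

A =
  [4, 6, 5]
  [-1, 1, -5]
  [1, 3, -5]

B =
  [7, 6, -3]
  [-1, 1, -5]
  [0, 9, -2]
A ⊗ B =
  [5, 7, 1]
  [-5, 2, -7]
  [-5, 4, -7]

Apply the min-plus product entry-by-entry:
  C[0][0] = min over k of (A[0][0] + B[0][0] = 4 + 7 = 11, A[0][1] + B[1][0] = 6 + -1 = 5, A[0][2] + B[2][0] = 5 + 0 = 5) = 5 (attained at k = 1)
  C[0][1] = min over k of (A[0][0] + B[0][1] = 4 + 6 = 10, A[0][1] + B[1][1] = 6 + 1 = 7, A[0][2] + B[2][1] = 5 + 9 = 14) = 7 (attained at k = 1)
  C[0][2] = min over k of (A[0][0] + B[0][2] = 4 + -3 = 1, A[0][1] + B[1][2] = 6 + -5 = 1, A[0][2] + B[2][2] = 5 + -2 = 3) = 1 (attained at k = 0)
  C[1][0] = min over k of (A[1][0] + B[0][0] = -1 + 7 = 6, A[1][1] + B[1][0] = 1 + -1 = 0, A[1][2] + B[2][0] = -5 + 0 = -5) = -5 (attained at k = 2)
  C[1][1] = min over k of (A[1][0] + B[0][1] = -1 + 6 = 5, A[1][1] + B[1][1] = 1 + 1 = 2, A[1][2] + B[2][1] = -5 + 9 = 4) = 2 (attained at k = 1)
  C[1][2] = min over k of (A[1][0] + B[0][2] = -1 + -3 = -4, A[1][1] + B[1][2] = 1 + -5 = -4, A[1][2] + B[2][2] = -5 + -2 = -7) = -7 (attained at k = 2)
  C[2][0] = min over k of (A[2][0] + B[0][0] = 1 + 7 = 8, A[2][1] + B[1][0] = 3 + -1 = 2, A[2][2] + B[2][0] = -5 + 0 = -5) = -5 (attained at k = 2)
  C[2][1] = min over k of (A[2][0] + B[0][1] = 1 + 6 = 7, A[2][1] + B[1][1] = 3 + 1 = 4, A[2][2] + B[2][1] = -5 + 9 = 4) = 4 (attained at k = 1)
  C[2][2] = min over k of (A[2][0] + B[0][2] = 1 + -3 = -2, A[2][1] + B[1][2] = 3 + -5 = -2, A[2][2] + B[2][2] = -5 + -2 = -7) = -7 (attained at k = 2)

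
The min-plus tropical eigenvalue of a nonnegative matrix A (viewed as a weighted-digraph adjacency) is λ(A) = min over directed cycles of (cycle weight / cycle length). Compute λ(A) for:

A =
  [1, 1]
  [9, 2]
λ(A) = 1

Enumerate directed cycles and compute their means (weight / length). Sample:
  cycle 0 → 0: weight = 1, length = 1, mean = 1/1 ≈ 1.000
  cycle 1 → 1: weight = 2, length = 1, mean = 2/1 ≈ 2.000
  cycle 0 → 1 → 0: weight = 10, length = 2, mean = 10/2 ≈ 5.000
  cycle 1 → 0 → 1: weight = 10, length = 2, mean = 10/2 ≈ 5.000
Minimum mean = 1.000, attained e.g. along the cycle 0 → 0 with weight 1 and length 1. So λ(A) = 1/1 = 1.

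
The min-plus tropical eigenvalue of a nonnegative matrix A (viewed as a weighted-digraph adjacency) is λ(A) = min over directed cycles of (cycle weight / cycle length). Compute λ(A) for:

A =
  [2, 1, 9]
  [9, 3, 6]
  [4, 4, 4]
λ(A) = 2

Enumerate directed cycles and compute their means (weight / length). Sample:
  cycle 0 → 0: weight = 2, length = 1, mean = 2/1 ≈ 2.000
  cycle 1 → 1: weight = 3, length = 1, mean = 3/1 ≈ 3.000
  cycle 2 → 2: weight = 4, length = 1, mean = 4/1 ≈ 4.000
  cycle 0 → 1 → 0: weight = 10, length = 2, mean = 10/2 ≈ 5.000
  cycle 0 → 2 → 0: weight = 13, length = 2, mean = 13/2 ≈ 6.500
  cycle 1 → 0 → 1: weight = 10, length = 2, mean = 10/2 ≈ 5.000
Minimum mean = 2.000, attained e.g. along the cycle 0 → 0 with weight 2 and length 1. So λ(A) = 2/1 = 2.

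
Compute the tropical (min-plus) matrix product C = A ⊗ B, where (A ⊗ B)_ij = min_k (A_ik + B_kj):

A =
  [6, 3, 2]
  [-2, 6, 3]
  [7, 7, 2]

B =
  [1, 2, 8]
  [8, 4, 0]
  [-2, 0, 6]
A ⊗ B =
  [0, 2, 3]
  [-1, 0, 6]
  [0, 2, 7]

Apply the min-plus product entry-by-entry:
  C[0][0] = min over k of (A[0][0] + B[0][0] = 6 + 1 = 7, A[0][1] + B[1][0] = 3 + 8 = 11, A[0][2] + B[2][0] = 2 + -2 = 0) = 0 (attained at k = 2)
  C[0][1] = min over k of (A[0][0] + B[0][1] = 6 + 2 = 8, A[0][1] + B[1][1] = 3 + 4 = 7, A[0][2] + B[2][1] = 2 + 0 = 2) = 2 (attained at k = 2)
  C[0][2] = min over k of (A[0][0] + B[0][2] = 6 + 8 = 14, A[0][1] + B[1][2] = 3 + 0 = 3, A[0][2] + B[2][2] = 2 + 6 = 8) = 3 (attained at k = 1)
  C[1][0] = min over k of (A[1][0] + B[0][0] = -2 + 1 = -1, A[1][1] + B[1][0] = 6 + 8 = 14, A[1][2] + B[2][0] = 3 + -2 = 1) = -1 (attained at k = 0)
  C[1][1] = min over k of (A[1][0] + B[0][1] = -2 + 2 = 0, A[1][1] + B[1][1] = 6 + 4 = 10, A[1][2] + B[2][1] = 3 + 0 = 3) = 0 (attained at k = 0)
  C[1][2] = min over k of (A[1][0] + B[0][2] = -2 + 8 = 6, A[1][1] + B[1][2] = 6 + 0 = 6, A[1][2] + B[2][2] = 3 + 6 = 9) = 6 (attained at k = 0)
  C[2][0] = min over k of (A[2][0] + B[0][0] = 7 + 1 = 8, A[2][1] + B[1][0] = 7 + 8 = 15, A[2][2] + B[2][0] = 2 + -2 = 0) = 0 (attained at k = 2)
  C[2][1] = min over k of (A[2][0] + B[0][1] = 7 + 2 = 9, A[2][1] + B[1][1] = 7 + 4 = 11, A[2][2] + B[2][1] = 2 + 0 = 2) = 2 (attained at k = 2)
  C[2][2] = min over k of (A[2][0] + B[0][2] = 7 + 8 = 15, A[2][1] + B[1][2] = 7 + 0 = 7, A[2][2] + B[2][2] = 2 + 6 = 8) = 7 (attained at k = 1)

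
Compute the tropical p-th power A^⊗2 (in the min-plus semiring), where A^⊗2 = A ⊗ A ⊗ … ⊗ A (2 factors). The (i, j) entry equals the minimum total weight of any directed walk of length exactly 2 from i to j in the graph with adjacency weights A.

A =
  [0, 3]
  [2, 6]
A^⊗2 =
  [0, 3]
  [2, 5]

Each entry (A^⊗2)_ij equals the minimum over all length-2 walks i = v_0 → v_1 → … → v_2 = j of Σ_t A[v_t][v_{t+1}]. For example, for (i, j) = (0, 1) we minimise over 2 possible intermediate vertex sequences; the minimum is 3, attained along the walk 0 → 0 → 1.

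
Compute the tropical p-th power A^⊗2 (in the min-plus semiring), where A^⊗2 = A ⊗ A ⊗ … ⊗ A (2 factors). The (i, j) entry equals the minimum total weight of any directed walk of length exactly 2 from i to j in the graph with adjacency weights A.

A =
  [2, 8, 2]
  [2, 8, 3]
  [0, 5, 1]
A^⊗2 =
  [2, 7, 3]
  [3, 8, 4]
  [1, 6, 2]

Each entry (A^⊗2)_ij equals the minimum over all length-2 walks i = v_0 → v_1 → … → v_2 = j of Σ_t A[v_t][v_{t+1}]. For example, for (i, j) = (0, 2) we minimise over 3 possible intermediate vertex sequences; the minimum is 3, attained along the walk 0 → 2 → 2.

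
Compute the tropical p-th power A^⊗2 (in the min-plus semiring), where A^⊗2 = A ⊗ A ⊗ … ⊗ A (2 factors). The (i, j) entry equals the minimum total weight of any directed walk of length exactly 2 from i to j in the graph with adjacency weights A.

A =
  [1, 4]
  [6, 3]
A^⊗2 =
  [2, 5]
  [7, 6]

Each entry (A^⊗2)_ij equals the minimum over all length-2 walks i = v_0 → v_1 → … → v_2 = j of Σ_t A[v_t][v_{t+1}]. For example, for (i, j) = (0, 1) we minimise over 2 possible intermediate vertex sequences; the minimum is 5, attained along the walk 0 → 0 → 1.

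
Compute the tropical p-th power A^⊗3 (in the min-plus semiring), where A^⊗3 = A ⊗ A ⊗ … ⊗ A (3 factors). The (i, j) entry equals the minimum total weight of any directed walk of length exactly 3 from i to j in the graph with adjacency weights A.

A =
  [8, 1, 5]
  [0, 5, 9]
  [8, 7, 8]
A^⊗3 =
  [6, 2, 6]
  [1, 6, 10]
  [9, 8, 12]

Each entry (A^⊗3)_ij equals the minimum over all length-3 walks i = v_0 → v_1 → … → v_3 = j of Σ_t A[v_t][v_{t+1}]. For example, for (i, j) = (0, 2) we minimise over 9 possible intermediate vertex sequences; the minimum is 6, attained along the walk 0 → 1 → 0 → 2.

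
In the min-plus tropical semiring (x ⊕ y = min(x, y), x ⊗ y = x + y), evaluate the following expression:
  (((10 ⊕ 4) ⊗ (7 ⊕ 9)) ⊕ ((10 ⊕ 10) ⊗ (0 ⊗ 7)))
(((10 ⊕ 4) ⊗ (7 ⊕ 9)) ⊕ ((10 ⊕ 10) ⊗ (0 ⊗ 7))) = 11

Expand innermost to outermost. Recall ⊕ takes the minimum of its arguments and ⊗ takes their sum. Working out the expression (((10 ⊕ 4) ⊗ (7 ⊕ 9)) ⊕ ((10 ⊕ 10) ⊗ (0 ⊗ 7))) gives 11.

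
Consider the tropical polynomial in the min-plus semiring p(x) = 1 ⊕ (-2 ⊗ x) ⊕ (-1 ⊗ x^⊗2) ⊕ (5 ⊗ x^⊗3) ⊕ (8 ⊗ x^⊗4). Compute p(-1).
p(-1) = -3

A tropical monomial a ⊗ x^⊗i evaluates to a + i · x. Evaluating each term at x = -1:
  Term 0 contributes 1 + 0 · -1 = 1
  Term 1 contributes -2 + 1 · -1 = -3
  Term 2 contributes -1 + 2 · -1 = -3
  Term 3 contributes 5 + 3 · -1 = 2
  Term 4 contributes 8 + 4 · -1 = 4
p(-1) = ⊕ of these = min[1, -3, -3, 2, 4] = -3.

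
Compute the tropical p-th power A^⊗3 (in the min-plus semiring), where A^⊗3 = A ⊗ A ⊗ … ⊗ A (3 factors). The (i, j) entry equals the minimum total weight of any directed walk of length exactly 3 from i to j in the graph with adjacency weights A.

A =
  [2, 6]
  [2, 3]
A^⊗3 =
  [6, 10]
  [6, 9]

Each entry (A^⊗3)_ij equals the minimum over all length-3 walks i = v_0 → v_1 → … → v_3 = j of Σ_t A[v_t][v_{t+1}]. For example, for (i, j) = (0, 1) we minimise over 4 possible intermediate vertex sequences; the minimum is 10, attained along the walk 0 → 0 → 0 → 1.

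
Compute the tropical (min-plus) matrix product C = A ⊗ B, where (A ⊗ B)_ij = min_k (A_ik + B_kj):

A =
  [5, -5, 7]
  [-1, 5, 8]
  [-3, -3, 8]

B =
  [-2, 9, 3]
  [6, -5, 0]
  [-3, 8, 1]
A ⊗ B =
  [1, -10, -5]
  [-3, 0, 2]
  [-5, -8, -3]

Apply the min-plus product entry-by-entry:
  C[0][0] = min over k of (A[0][0] + B[0][0] = 5 + -2 = 3, A[0][1] + B[1][0] = -5 + 6 = 1, A[0][2] + B[2][0] = 7 + -3 = 4) = 1 (attained at k = 1)
  C[0][1] = min over k of (A[0][0] + B[0][1] = 5 + 9 = 14, A[0][1] + B[1][1] = -5 + -5 = -10, A[0][2] + B[2][1] = 7 + 8 = 15) = -10 (attained at k = 1)
  C[0][2] = min over k of (A[0][0] + B[0][2] = 5 + 3 = 8, A[0][1] + B[1][2] = -5 + 0 = -5, A[0][2] + B[2][2] = 7 + 1 = 8) = -5 (attained at k = 1)
  C[1][0] = min over k of (A[1][0] + B[0][0] = -1 + -2 = -3, A[1][1] + B[1][0] = 5 + 6 = 11, A[1][2] + B[2][0] = 8 + -3 = 5) = -3 (attained at k = 0)
  C[1][1] = min over k of (A[1][0] + B[0][1] = -1 + 9 = 8, A[1][1] + B[1][1] = 5 + -5 = 0, A[1][2] + B[2][1] = 8 + 8 = 16) = 0 (attained at k = 1)
  C[1][2] = min over k of (A[1][0] + B[0][2] = -1 + 3 = 2, A[1][1] + B[1][2] = 5 + 0 = 5, A[1][2] + B[2][2] = 8 + 1 = 9) = 2 (attained at k = 0)
  C[2][0] = min over k of (A[2][0] + B[0][0] = -3 + -2 = -5, A[2][1] + B[1][0] = -3 + 6 = 3, A[2][2] + B[2][0] = 8 + -3 = 5) = -5 (attained at k = 0)
  C[2][1] = min over k of (A[2][0] + B[0][1] = -3 + 9 = 6, A[2][1] + B[1][1] = -3 + -5 = -8, A[2][2] + B[2][1] = 8 + 8 = 16) = -8 (attained at k = 1)
  C[2][2] = min over k of (A[2][0] + B[0][2] = -3 + 3 = 0, A[2][1] + B[1][2] = -3 + 0 = -3, A[2][2] + B[2][2] = 8 + 1 = 9) = -3 (attained at k = 1)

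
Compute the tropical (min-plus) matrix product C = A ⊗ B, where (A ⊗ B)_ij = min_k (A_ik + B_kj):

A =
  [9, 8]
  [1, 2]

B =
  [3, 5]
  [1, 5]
A ⊗ B =
  [9, 13]
  [3, 6]

Apply the min-plus product entry-by-entry:
  C[0][0] = min over k of (A[0][0] + B[0][0] = 9 + 3 = 12, A[0][1] + B[1][0] = 8 + 1 = 9) = 9 (attained at k = 1)
  C[0][1] = min over k of (A[0][0] + B[0][1] = 9 + 5 = 14, A[0][1] + B[1][1] = 8 + 5 = 13) = 13 (attained at k = 1)
  C[1][0] = min over k of (A[1][0] + B[0][0] = 1 + 3 = 4, A[1][1] + B[1][0] = 2 + 1 = 3) = 3 (attained at k = 1)
  C[1][1] = min over k of (A[1][0] + B[0][1] = 1 + 5 = 6, A[1][1] + B[1][1] = 2 + 5 = 7) = 6 (attained at k = 0)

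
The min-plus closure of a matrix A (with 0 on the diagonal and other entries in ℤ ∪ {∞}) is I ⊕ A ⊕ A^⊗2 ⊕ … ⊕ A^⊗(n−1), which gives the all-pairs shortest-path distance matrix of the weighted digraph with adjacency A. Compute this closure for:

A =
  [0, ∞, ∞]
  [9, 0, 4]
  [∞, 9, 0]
Closure =
  [0, ∞, ∞]
  [9, 0, 4]
  [18, 9, 0]

This is the Floyd-Warshall all-pairs shortest-path computation. For each intermediate vertex k = 0, 1, …, 2, update dist[i][j] ← min(dist[i][j], dist[i][k] + dist[k][j]). The final matrix gives, for each (i, j), the minimum total weight of any directed path from i to j (possibly empty when i = j).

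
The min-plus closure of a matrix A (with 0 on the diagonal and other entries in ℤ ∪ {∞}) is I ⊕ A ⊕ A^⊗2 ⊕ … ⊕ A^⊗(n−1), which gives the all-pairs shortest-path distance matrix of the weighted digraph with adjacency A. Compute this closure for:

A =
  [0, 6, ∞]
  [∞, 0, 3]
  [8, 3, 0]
Closure =
  [0, 6, 9]
  [11, 0, 3]
  [8, 3, 0]

This is the Floyd-Warshall all-pairs shortest-path computation. For each intermediate vertex k = 0, 1, …, 2, update dist[i][j] ← min(dist[i][j], dist[i][k] + dist[k][j]). The final matrix gives, for each (i, j), the minimum total weight of any directed path from i to j (possibly empty when i = j).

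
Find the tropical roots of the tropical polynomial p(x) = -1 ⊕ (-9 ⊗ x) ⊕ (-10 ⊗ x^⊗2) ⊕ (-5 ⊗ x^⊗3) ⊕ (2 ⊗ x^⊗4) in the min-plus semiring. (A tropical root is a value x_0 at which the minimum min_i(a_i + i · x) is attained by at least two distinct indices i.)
Roots: {-7, -5, 1, 8}

Each tropical root is a break point of the lower envelope of the lines y = a_i + i · x (there are 5 lines, with slopes 0, 1, ..., 4). Only the lines that attain the minimum somewhere contribute to roots; other lines are dominated. Here the surviving (envelope) indices are i = 4, i = 3, i = 2, i = 1, i = 0.
Intersections between consecutive envelope lines give the roots: for adjacent envelope indices i < j the intersection is x = (a_i − a_j) / (j − i). Reading off the sorted break points: {-7, -5, 1, 8}.
Verification: at each break x_0, at least two indices attain the minimum of min_i(a_i + i · x_0).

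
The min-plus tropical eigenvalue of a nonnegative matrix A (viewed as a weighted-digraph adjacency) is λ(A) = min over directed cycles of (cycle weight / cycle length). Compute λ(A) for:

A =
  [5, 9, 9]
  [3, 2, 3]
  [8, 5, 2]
λ(A) = 2

Enumerate directed cycles and compute their means (weight / length). Sample:
  cycle 0 → 0: weight = 5, length = 1, mean = 5/1 ≈ 5.000
  cycle 1 → 1: weight = 2, length = 1, mean = 2/1 ≈ 2.000
  cycle 2 → 2: weight = 2, length = 1, mean = 2/1 ≈ 2.000
  cycle 0 → 1 → 0: weight = 12, length = 2, mean = 12/2 ≈ 6.000
  cycle 0 → 2 → 0: weight = 17, length = 2, mean = 17/2 ≈ 8.500
  cycle 1 → 0 → 1: weight = 12, length = 2, mean = 12/2 ≈ 6.000
Minimum mean = 2.000, attained e.g. along the cycle 1 → 1 with weight 2 and length 1. So λ(A) = 2/1 = 2.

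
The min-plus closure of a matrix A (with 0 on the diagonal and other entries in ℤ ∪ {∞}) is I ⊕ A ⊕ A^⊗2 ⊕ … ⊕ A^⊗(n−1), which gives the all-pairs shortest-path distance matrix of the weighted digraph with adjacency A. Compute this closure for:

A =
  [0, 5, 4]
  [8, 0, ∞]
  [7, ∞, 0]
Closure =
  [0, 5, 4]
  [8, 0, 12]
  [7, 12, 0]

This is the Floyd-Warshall all-pairs shortest-path computation. For each intermediate vertex k = 0, 1, …, 2, update dist[i][j] ← min(dist[i][j], dist[i][k] + dist[k][j]). The final matrix gives, for each (i, j), the minimum total weight of any directed path from i to j (possibly empty when i = j).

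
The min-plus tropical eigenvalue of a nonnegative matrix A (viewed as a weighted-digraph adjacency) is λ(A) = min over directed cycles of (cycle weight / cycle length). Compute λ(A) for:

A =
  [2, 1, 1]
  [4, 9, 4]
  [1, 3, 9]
λ(A) = 1

Enumerate directed cycles and compute their means (weight / length). Sample:
  cycle 0 → 0: weight = 2, length = 1, mean = 2/1 ≈ 2.000
  cycle 1 → 1: weight = 9, length = 1, mean = 9/1 ≈ 9.000
  cycle 2 → 2: weight = 9, length = 1, mean = 9/1 ≈ 9.000
  cycle 0 → 1 → 0: weight = 5, length = 2, mean = 5/2 ≈ 2.500
  cycle 0 → 2 → 0: weight = 2, length = 2, mean = 2/2 ≈ 1.000
  cycle 1 → 0 → 1: weight = 5, length = 2, mean = 5/2 ≈ 2.500
Minimum mean = 1.000, attained e.g. along the cycle 0 → 2 → 0 with weight 2 and length 2. So λ(A) = 2/2 = 1.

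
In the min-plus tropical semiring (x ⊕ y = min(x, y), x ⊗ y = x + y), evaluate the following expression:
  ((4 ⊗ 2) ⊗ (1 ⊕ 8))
((4 ⊗ 2) ⊗ (1 ⊕ 8)) = 7

Expand innermost to outermost. Recall ⊕ takes the minimum of its arguments and ⊗ takes their sum. Working out the expression ((4 ⊗ 2) ⊗ (1 ⊕ 8)) gives 7.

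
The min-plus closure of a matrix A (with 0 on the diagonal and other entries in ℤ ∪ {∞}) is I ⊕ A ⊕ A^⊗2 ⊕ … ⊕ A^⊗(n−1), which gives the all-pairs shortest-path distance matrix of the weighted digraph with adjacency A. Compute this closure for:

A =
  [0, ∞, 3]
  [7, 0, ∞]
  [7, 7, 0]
Closure =
  [0, 10, 3]
  [7, 0, 10]
  [7, 7, 0]

This is the Floyd-Warshall all-pairs shortest-path computation. For each intermediate vertex k = 0, 1, …, 2, update dist[i][j] ← min(dist[i][j], dist[i][k] + dist[k][j]). The final matrix gives, for each (i, j), the minimum total weight of any directed path from i to j (possibly empty when i = j).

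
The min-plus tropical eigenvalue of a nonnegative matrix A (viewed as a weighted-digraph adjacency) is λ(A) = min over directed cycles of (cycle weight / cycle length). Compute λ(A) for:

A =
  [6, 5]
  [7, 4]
λ(A) = 4

Enumerate directed cycles and compute their means (weight / length). Sample:
  cycle 0 → 0: weight = 6, length = 1, mean = 6/1 ≈ 6.000
  cycle 1 → 1: weight = 4, length = 1, mean = 4/1 ≈ 4.000
  cycle 0 → 1 → 0: weight = 12, length = 2, mean = 12/2 ≈ 6.000
  cycle 1 → 0 → 1: weight = 12, length = 2, mean = 12/2 ≈ 6.000
Minimum mean = 4.000, attained e.g. along the cycle 1 → 1 with weight 4 and length 1. So λ(A) = 4/1 = 4.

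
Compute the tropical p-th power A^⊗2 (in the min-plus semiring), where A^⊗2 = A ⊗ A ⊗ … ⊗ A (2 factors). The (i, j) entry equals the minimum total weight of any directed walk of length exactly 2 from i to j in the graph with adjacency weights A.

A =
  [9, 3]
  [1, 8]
A^⊗2 =
  [4, 11]
  [9, 4]

Each entry (A^⊗2)_ij equals the minimum over all length-2 walks i = v_0 → v_1 → … → v_2 = j of Σ_t A[v_t][v_{t+1}]. For example, for (i, j) = (0, 1) we minimise over 2 possible intermediate vertex sequences; the minimum is 11, attained along the walk 0 → 1 → 1.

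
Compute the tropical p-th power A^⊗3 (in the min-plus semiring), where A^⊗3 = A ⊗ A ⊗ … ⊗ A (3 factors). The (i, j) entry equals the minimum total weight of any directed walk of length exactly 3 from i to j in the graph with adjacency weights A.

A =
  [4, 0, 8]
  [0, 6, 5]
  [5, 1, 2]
A^⊗3 =
  [4, 0, 7]
  [0, 4, 5]
  [3, 1, 6]

Each entry (A^⊗3)_ij equals the minimum over all length-3 walks i = v_0 → v_1 → … → v_3 = j of Σ_t A[v_t][v_{t+1}]. For example, for (i, j) = (0, 2) we minimise over 9 possible intermediate vertex sequences; the minimum is 7, attained along the walk 0 → 1 → 2 → 2.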